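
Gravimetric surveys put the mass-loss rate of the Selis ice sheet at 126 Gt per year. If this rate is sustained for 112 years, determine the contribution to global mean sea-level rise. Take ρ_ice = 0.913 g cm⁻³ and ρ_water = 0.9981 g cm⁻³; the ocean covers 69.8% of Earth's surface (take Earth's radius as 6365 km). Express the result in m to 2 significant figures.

Total mass lost = 126 Gt/yr × 112 yr = 1.411×10^4 Gt = 1.411×10^16 kg.
ρ_w = 0.9981 g cm⁻³ = 998.1 kg m⁻³, so water volume = 1.411×10^16 / 998.1 = 1.414×10^13 m³.
Δh = 1.414×10^13 / 3.55×10^14 = 0.0398 m.

≈ 0.040 m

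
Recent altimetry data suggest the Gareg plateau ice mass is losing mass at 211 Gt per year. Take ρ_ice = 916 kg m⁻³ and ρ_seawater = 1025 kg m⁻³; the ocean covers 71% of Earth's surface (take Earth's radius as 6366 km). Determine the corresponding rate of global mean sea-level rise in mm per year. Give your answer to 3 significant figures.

≈ 0.569 mm/yr

ρ_w = 1025 kg m⁻³. Annual water volume added = 211 Gt / ρ_w = 2.110×10^14 kg / 1025 kg m⁻³ = 2.059×10^11 m³.
Δh per year = 2.059×10^11 / 3.62×10^14 = 5.69×10^-4 m = 0.569 mm.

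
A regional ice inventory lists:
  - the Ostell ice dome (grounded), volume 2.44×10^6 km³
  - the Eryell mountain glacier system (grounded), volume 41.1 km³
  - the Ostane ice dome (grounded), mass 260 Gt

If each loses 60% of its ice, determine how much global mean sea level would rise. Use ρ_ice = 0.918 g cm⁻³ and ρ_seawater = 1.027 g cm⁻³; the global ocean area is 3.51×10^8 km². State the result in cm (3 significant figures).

≈ 373 cm

Ostell: 0.6 × 2.44×10^6 km³ × (918/1027) = 1.309×10^6 km³ of water.
Eryell: 0.6 × 41.1 km³ × (918/1027) = 22.04 km³ of water.
Ostane: 0.6 × 260 Gt = 1.560×10^14 kg; dividing by ρ_w = 1.027 g cm⁻³ = 1027 kg m⁻³ gives 1.519×10^11 m³ of water.
Total added water ≈ 1.309×10^15 m³ over 3.51×10^14 m² → Δh = 3.73 m = 373 cm.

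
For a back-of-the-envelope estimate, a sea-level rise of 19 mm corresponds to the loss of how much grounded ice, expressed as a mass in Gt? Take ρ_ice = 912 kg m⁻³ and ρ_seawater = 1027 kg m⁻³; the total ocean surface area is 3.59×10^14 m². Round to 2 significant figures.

Required water volume = Δh × A = 0.019 m × 3.59×10^14 m² = 6.821×10^12 m³.
ρ_w = 1027 kg m⁻³, so the mass of water = 6.821×10^12 m³ × 1027 kg m⁻³ = 7.005×10^15 kg = 7000 Gt (and the same mass of ice, by conservation).

≈ 7000 Gt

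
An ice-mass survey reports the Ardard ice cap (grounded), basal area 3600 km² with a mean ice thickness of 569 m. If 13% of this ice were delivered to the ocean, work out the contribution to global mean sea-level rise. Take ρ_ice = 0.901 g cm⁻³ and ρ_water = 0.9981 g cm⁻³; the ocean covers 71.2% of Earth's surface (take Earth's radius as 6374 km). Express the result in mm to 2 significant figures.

≈ 0.66 mm

Ardard: ice volume = 3600 km² × 569 m = 2048 km³; 0.13 × 2048 × (901/998.1) = 240.4 km³ of water.
Spread over 3.64×10^14 m² of ocean, Δh = 2.404×10^11 / 3.64×10^14 = 6.61×10^-4 m = 0.66 mm.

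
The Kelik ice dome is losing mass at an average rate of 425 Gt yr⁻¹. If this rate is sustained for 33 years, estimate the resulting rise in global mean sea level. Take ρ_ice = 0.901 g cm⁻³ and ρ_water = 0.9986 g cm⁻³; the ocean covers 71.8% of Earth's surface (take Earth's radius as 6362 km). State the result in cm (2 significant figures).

≈ 3.8 cm

Total mass lost = 425 Gt/yr × 33 yr = 1.402×10^4 Gt = 1.402×10^16 kg.
ρ_w = 0.9986 g cm⁻³ = 998.6 kg m⁻³, so water volume = 1.402×10^16 / 998.6 = 1.404×10^13 m³.
Δh = 1.404×10^13 / 3.65×10^14 = 0.0385 m = 3.8 cm.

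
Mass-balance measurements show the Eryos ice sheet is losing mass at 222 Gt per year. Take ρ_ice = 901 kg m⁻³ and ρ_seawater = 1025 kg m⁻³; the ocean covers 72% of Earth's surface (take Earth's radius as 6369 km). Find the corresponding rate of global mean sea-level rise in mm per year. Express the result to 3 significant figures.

≈ 0.590 mm/yr

ρ_w = 1025 kg m⁻³. Annual water volume added = 222 Gt / ρ_w = 2.220×10^14 kg / 1025 kg m⁻³ = 2.166×10^11 m³.
Δh per year = 2.166×10^11 / 3.67×10^14 = 5.90×10^-4 m = 0.590 mm.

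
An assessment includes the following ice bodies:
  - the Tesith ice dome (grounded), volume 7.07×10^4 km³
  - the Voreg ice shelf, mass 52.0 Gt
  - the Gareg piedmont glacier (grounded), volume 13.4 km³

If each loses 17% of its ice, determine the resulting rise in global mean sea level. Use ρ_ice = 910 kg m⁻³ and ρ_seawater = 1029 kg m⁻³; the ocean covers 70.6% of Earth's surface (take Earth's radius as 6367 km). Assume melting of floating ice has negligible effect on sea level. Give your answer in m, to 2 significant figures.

Tesith: 0.17 × 7.07×10^4 km³ × (910/1029) = 1.063×10^4 km³ of water.
The Voreg ice shelf is floating and already displaces its own weight of water, so its melt adds essentially nothing to sea level.
Gareg: 0.17 × 13.4 km³ × (910/1029) = 2.015 km³ of water.
Total added water ≈ 1.063×10^13 m³ over 3.60×10^14 m² → Δh = 0.0296 m.

≈ 0.030 m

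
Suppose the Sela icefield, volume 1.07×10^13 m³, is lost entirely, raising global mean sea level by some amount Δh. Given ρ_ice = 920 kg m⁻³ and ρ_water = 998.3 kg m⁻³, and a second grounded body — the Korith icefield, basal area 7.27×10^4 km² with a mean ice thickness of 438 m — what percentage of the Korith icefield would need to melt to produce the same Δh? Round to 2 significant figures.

Equal sea-level rise means equal mass of meltwater, i.e. equal mass of ice lost.
Ice mass of Sela: 9.844×10^15 kg; ice mass of Korith: 2.930×10^16 kg.
Fraction required = 9.844×10^15 / 2.930×10^16 = 0.336 → 34 %.

≈ 34 %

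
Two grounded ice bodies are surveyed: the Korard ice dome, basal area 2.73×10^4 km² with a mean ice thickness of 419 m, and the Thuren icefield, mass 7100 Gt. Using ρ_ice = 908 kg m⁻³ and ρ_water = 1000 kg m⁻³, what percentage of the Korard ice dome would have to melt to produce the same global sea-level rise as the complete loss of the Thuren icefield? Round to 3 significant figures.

≈ 68.4 %

Equal sea-level rise means equal mass of meltwater, i.e. equal mass of ice lost.
Ice mass of Thuren: 7.100×10^15 kg; ice mass of Korard: 1.039×10^16 kg.
Fraction required = 7.100×10^15 / 1.039×10^16 = 0.684 → 68.4 %.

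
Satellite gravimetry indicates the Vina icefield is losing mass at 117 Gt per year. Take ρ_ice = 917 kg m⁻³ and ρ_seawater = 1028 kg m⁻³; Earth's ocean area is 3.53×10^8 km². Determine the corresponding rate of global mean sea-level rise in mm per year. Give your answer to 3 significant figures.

ρ_w = 1028 kg m⁻³. Annual water volume added = 117 Gt / ρ_w = 1.170×10^14 kg / 1028 kg m⁻³ = 1.138×10^11 m³.
Δh per year = 1.138×10^11 / 3.53×10^14 = 3.22×10^-4 m = 0.322 mm.

≈ 0.322 mm/yr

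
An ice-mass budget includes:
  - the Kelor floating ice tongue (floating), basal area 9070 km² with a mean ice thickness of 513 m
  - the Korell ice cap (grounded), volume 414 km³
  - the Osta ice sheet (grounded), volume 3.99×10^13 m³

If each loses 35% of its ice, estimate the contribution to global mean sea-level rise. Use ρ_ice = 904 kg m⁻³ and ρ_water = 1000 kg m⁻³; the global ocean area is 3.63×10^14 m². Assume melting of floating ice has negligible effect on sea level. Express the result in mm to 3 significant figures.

≈ 35.1 mm

The Kelor floating ice tongue is floating and already displaces its own weight of water, so its melt adds essentially nothing to sea level.
Korell: 0.35 × 414 km³ × (904/1000) = 131.0 km³ of water.
Osta: 0.35 × 3.99×10^13 m³ × (904/1000) = 1.262×10^13 m³ of water.
Total added water ≈ 1.276×10^13 m³ over 3.63×10^14 m² → Δh = 0.0351 m = 35.1 mm.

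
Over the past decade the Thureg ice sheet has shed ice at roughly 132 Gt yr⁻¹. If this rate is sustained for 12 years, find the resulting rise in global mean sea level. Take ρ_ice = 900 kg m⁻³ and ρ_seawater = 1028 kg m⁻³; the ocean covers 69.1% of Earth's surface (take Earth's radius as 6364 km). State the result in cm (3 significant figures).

Total mass lost = 132 Gt/yr × 12 yr = 1584 Gt = 1.584×10^15 kg.
ρ_w = 1028 kg m⁻³, so water volume = 1.584×10^15 / 1028 = 1.541×10^12 m³.
Δh = 1.541×10^12 / 3.52×10^14 = 4.38×10^-3 m = 0.438 cm.

≈ 0.438 cm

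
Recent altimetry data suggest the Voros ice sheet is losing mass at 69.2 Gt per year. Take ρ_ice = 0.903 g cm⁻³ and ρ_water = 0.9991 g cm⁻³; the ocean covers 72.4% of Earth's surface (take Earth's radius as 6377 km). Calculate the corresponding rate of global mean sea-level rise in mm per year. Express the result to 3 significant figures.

≈ 0.187 mm/yr

ρ_w = 0.9991 g cm⁻³ = 999.1 kg m⁻³. Annual water volume added = 69.2 Gt / ρ_w = 6.920×10^13 kg / 999.1 kg m⁻³ = 6.926×10^10 m³.
Δh per year = 6.926×10^10 / 3.70×10^14 = 1.87×10^-4 m = 0.187 mm.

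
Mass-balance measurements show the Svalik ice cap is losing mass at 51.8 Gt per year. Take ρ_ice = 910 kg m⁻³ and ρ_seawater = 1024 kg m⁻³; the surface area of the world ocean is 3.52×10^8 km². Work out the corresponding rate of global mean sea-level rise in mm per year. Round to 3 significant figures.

≈ 0.144 mm/yr

ρ_w = 1024 kg m⁻³. Annual water volume added = 51.8 Gt / ρ_w = 5.180×10^13 kg / 1024 kg m⁻³ = 5.059×10^10 m³.
Δh per year = 5.059×10^10 / 3.52×10^14 = 1.44×10^-4 m = 0.144 mm.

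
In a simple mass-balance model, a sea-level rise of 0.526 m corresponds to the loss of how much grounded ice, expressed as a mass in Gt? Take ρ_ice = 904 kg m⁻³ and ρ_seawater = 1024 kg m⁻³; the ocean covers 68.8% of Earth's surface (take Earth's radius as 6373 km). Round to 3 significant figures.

≈ 1.89×10^5 Gt

Required water volume = Δh × A = 0.526 m × 3.51×10^14 m² = 1.847×10^14 m³.
ρ_w = 1024 kg m⁻³, so the mass of water = 1.847×10^14 m³ × 1024 kg m⁻³ = 1.891×10^17 kg = 1.89×10^5 Gt (and the same mass of ice, by conservation).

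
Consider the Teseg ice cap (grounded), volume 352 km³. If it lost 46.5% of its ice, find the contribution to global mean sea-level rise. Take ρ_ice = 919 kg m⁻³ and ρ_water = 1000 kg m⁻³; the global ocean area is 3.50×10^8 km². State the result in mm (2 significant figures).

≈ 0.43 mm

Teseg: 0.465 × 352 km³ × (919/1000) = 150.4 km³ of water.
Spread over 3.50×10^14 m² of ocean, Δh = 1.504×10^11 / 3.50×10^14 = 4.30×10^-4 m = 0.43 mm.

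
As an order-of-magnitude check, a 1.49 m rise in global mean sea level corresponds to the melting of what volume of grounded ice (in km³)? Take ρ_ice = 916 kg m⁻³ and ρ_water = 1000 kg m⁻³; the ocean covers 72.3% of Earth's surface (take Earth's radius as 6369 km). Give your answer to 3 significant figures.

≈ 5.99×10^5 km³

Required water volume = Δh × A = 1.49 m × 3.69×10^14 m² = 5.491×10^14 m³ = 5.491×10^5 km³.
Ice volume = water volume × ρ_w/ρ_ice = 5.491×10^5 × 1000/916 = 5.99×10^5 km³.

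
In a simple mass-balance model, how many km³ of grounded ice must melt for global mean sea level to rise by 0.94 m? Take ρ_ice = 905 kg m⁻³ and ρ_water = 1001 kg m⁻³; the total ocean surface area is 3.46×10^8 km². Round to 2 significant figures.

≈ 3.6×10^5 km³

Required water volume = Δh × A = 0.94 m × 3.46×10^14 m² = 3.252×10^14 m³ = 3.252×10^5 km³.
Ice volume = water volume × ρ_w/ρ_ice = 3.252×10^5 × 1001/905 = 3.6×10^5 km³.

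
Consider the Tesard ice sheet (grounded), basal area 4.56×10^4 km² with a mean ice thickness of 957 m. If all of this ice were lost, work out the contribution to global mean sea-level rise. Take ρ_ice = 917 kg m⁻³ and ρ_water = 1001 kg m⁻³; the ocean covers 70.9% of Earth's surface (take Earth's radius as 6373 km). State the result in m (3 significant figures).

Tesard: ice volume = 4.56×10^4 km² × 957 m = 4.364×10^4 km³; 4.364×10^4 × (917/1001) = 3.998×10^4 km³ of water.
Spread over 3.62×10^14 m² of ocean, Δh = 3.998×10^13 / 3.62×10^14 = 0.110 m.

≈ 0.110 m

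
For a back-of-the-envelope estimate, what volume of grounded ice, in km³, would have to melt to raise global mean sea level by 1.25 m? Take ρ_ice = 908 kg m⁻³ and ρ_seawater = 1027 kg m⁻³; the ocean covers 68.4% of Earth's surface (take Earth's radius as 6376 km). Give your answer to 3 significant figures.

≈ 4.94×10^5 km³

Required water volume = Δh × A = 1.25 m × 3.49×10^14 m² = 4.368×10^14 m³ = 4.368×10^5 km³.
Ice volume = water volume × ρ_w/ρ_ice = 4.368×10^5 × 1027/908 = 4.94×10^5 km³.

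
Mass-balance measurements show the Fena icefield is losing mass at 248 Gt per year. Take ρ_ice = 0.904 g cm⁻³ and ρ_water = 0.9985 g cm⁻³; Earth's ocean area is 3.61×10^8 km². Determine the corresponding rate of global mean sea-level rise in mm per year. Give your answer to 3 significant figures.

ρ_w = 0.9985 g cm⁻³ = 998.5 kg m⁻³. Annual water volume added = 248 Gt / ρ_w = 2.480×10^14 kg / 998.5 kg m⁻³ = 2.484×10^11 m³.
Δh per year = 2.484×10^11 / 3.61×10^14 = 6.88×10^-4 m = 0.688 mm.

≈ 0.688 mm/yr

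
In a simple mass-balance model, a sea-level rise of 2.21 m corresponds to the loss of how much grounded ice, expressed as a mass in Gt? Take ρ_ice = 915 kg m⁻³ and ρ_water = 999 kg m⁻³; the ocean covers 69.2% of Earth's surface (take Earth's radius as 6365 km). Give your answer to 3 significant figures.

≈ 7.78×10^5 Gt

Required water volume = Δh × A = 2.21 m × 3.52×10^14 m² = 7.786×10^14 m³.
ρ_w = 999 kg m⁻³, so the mass of water = 7.786×10^14 m³ × 999 kg m⁻³ = 7.778×10^17 kg = 7.78×10^5 Gt (and the same mass of ice, by conservation).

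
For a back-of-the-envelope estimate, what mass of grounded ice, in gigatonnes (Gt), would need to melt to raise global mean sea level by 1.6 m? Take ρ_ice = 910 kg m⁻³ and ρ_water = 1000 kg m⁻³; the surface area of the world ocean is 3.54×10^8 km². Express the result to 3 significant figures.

≈ 5.66×10^5 Gt

Required water volume = Δh × A = 1.6 m × 3.54×10^14 m² = 5.664×10^14 m³.
ρ_w = 1000 kg m⁻³, so the mass of water = 5.664×10^14 m³ × 1000 kg m⁻³ = 5.664×10^17 kg = 5.66×10^5 Gt (and the same mass of ice, by conservation).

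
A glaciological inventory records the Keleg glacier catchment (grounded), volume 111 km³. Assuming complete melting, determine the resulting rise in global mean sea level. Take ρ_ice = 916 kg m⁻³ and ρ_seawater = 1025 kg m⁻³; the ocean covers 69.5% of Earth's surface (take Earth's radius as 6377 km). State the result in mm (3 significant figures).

Keleg: 111 km³ × (916/1025) = 99.20 km³ of water.
Spread over 3.55×10^14 m² of ocean, Δh = 9.920×10^10 / 3.55×10^14 = 2.79×10^-4 m = 0.279 mm.

≈ 0.279 mm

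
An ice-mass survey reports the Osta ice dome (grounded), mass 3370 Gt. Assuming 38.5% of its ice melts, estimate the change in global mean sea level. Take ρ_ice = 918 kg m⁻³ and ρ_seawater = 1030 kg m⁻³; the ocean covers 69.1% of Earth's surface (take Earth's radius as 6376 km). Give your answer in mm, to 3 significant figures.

Osta: 0.385 × 3370 Gt = 1.297×10^15 kg; dividing by ρ_w = 1030 kg m⁻³ gives 1.260×10^12 m³ of water.
Spread over 3.53×10^14 m² of ocean, Δh = 1.260×10^12 / 3.53×10^14 = 3.57×10^-3 m = 3.57 mm.

≈ 3.57 mm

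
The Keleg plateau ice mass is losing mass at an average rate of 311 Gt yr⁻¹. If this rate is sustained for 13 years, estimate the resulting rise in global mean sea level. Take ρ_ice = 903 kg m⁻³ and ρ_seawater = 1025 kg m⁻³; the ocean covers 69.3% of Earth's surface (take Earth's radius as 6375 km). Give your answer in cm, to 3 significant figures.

≈ 1.11 cm

Total mass lost = 311 Gt/yr × 13 yr = 4043 Gt = 4.043×10^15 kg.
ρ_w = 1025 kg m⁻³, so water volume = 4.043×10^15 / 1025 = 3.944×10^12 m³.
Δh = 3.944×10^12 / 3.54×10^14 = 0.0111 m = 1.11 cm.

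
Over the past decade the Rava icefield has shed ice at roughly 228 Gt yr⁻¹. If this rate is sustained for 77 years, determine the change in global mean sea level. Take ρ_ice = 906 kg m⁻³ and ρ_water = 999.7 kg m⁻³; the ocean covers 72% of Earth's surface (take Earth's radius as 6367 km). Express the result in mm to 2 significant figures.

≈ 48 mm

Total mass lost = 228 Gt/yr × 77 yr = 1.756×10^4 Gt = 1.756×10^16 kg.
ρ_w = 999.7 kg m⁻³, so water volume = 1.756×10^16 / 999.7 = 1.756×10^13 m³.
Δh = 1.756×10^13 / 3.67×10^14 = 0.0479 m = 48 mm.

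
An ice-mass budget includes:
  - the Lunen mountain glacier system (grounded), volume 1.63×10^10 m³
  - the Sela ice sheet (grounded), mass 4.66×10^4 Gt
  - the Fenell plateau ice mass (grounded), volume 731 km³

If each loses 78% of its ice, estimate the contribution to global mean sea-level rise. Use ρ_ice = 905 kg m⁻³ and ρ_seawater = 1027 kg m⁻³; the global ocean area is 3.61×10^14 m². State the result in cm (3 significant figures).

≈ 9.95 cm

Lunen: 0.78 × 1.63×10^10 m³ × (905/1027) = 1.120×10^10 m³ of water.
Sela: 0.78 × 4.66×10^4 Gt = 3.635×10^16 kg; dividing by ρ_w = 1027 kg m⁻³ gives 3.539×10^13 m³ of water.
Fenell: 0.78 × 731 km³ × (905/1027) = 502.4 km³ of water.
Total added water ≈ 3.591×10^13 m³ over 3.61×10^14 m² → Δh = 0.0995 m = 9.95 cm.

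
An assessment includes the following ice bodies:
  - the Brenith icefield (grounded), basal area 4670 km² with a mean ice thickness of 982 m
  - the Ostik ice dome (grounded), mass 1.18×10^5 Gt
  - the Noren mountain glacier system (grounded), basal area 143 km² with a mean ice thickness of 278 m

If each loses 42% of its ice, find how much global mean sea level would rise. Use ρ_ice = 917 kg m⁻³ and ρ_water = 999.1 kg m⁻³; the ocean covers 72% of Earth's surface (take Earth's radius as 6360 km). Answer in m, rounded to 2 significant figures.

Brenith: ice volume = 4670 km² × 982 m = 4586 km³; 0.42 × 4586 × (917/999.1) = 1768 km³ of water.
Ostik: 0.42 × 1.18×10^5 Gt = 4.956×10^16 kg; dividing by ρ_w = 999.1 kg m⁻³ gives 4.960×10^13 m³ of water.
Noren: ice volume = 143 km² × 278 m = 39.75 km³; 0.42 × 39.75 × (917/999.1) = 15.32 km³ of water.
Total added water ≈ 5.139×10^13 m³ over 3.66×10^14 m² → Δh = 0.140 m.

≈ 0.14 m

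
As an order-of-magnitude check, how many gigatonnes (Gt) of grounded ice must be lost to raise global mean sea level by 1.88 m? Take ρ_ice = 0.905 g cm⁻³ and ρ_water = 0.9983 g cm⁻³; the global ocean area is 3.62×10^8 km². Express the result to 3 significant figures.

Required water volume = Δh × A = 1.88 m × 3.62×10^14 m² = 6.806×10^14 m³.
ρ_w = 0.9983 g cm⁻³ = 998.3 kg m⁻³, so the mass of water = 6.806×10^14 m³ × 998.3 kg m⁻³ = 6.794×10^17 kg = 6.79×10^5 Gt (and the same mass of ice, by conservation).

≈ 6.79×10^5 Gt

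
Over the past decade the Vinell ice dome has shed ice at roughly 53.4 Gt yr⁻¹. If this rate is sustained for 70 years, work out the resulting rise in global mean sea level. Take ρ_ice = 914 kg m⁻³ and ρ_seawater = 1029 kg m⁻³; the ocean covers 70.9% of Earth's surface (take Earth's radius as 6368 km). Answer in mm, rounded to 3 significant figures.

Total mass lost = 53.4 Gt/yr × 70 yr = 3738 Gt = 3.738×10^15 kg.
ρ_w = 1029 kg m⁻³, so water volume = 3.738×10^15 / 1029 = 3.633×10^12 m³.
Δh = 3.633×10^12 / 3.61×10^14 = 0.0101 m = 10.1 mm.

≈ 10.1 mm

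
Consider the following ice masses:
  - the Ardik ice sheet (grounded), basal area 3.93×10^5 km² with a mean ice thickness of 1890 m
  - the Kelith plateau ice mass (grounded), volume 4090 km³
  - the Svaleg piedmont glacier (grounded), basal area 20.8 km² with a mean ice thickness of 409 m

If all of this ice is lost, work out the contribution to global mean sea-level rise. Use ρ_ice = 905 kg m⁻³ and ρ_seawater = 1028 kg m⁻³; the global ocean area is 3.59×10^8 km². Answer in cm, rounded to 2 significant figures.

Ardik: ice volume = 3.93×10^5 km² × 1890 m = 7.428×10^5 km³; 7.428×10^5 × (905/1028) = 6.539×10^5 km³ of water.
Kelith: 4090 km³ × (905/1028) = 3601 km³ of water.
Svaleg: ice volume = 20.8 km² × 409 m = 8.507 km³; 8.507 × (905/1028) = 7.489 km³ of water.
Total added water ≈ 6.575×10^14 m³ over 3.59×10^14 m² → Δh = 1.83 m = 180 cm.

≈ 180 cm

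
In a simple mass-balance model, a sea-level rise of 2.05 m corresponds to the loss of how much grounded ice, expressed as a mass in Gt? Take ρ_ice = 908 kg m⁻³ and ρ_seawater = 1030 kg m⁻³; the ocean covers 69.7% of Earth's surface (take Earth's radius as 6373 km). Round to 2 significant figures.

≈ 7.5×10^5 Gt

Required water volume = Δh × A = 2.05 m × 3.56×10^14 m² = 7.293×10^14 m³.
ρ_w = 1030 kg m⁻³, so the mass of water = 7.293×10^14 m³ × 1030 kg m⁻³ = 7.511×10^17 kg = 7.5×10^5 Gt (and the same mass of ice, by conservation).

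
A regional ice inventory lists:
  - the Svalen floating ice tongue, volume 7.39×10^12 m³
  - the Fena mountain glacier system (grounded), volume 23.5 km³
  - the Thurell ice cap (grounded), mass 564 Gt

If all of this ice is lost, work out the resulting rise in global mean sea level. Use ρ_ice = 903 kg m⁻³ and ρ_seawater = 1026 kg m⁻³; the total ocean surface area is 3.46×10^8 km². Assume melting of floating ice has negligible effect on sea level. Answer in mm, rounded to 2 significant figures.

≈ 1.6 mm

The Svalen floating ice tongue is floating and already displaces its own weight of water, so its melt adds essentially nothing to sea level.
Fena: 23.5 km³ × (903/1026) = 20.68 km³ of water.
Thurell: 564 Gt = 5.640×10^14 kg; dividing by ρ_w = 1026 kg m⁻³ gives 5.497×10^11 m³ of water.
Total added water ≈ 5.704×10^11 m³ over 3.46×10^14 m² → Δh = 1.65×10^-3 m = 1.6 mm.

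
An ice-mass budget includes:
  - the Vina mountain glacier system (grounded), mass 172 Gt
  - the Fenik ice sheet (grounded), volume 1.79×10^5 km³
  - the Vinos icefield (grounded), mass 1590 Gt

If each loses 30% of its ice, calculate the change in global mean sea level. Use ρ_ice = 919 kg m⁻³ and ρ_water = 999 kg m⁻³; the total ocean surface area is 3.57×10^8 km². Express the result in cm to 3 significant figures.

Vina: 0.3 × 172 Gt = 5.160×10^13 kg; dividing by ρ_w = 999 kg m⁻³ gives 5.165×10^10 m³ of water.
Fenik: 0.3 × 1.79×10^5 km³ × (919/999) = 4.940×10^4 km³ of water.
Vinos: 0.3 × 1590 Gt = 4.770×10^14 kg; dividing by ρ_w = 999 kg m⁻³ gives 4.775×10^11 m³ of water.
Total added water ≈ 4.993×10^13 m³ over 3.57×10^14 m² → Δh = 0.140 m = 14.0 cm.

≈ 14.0 cm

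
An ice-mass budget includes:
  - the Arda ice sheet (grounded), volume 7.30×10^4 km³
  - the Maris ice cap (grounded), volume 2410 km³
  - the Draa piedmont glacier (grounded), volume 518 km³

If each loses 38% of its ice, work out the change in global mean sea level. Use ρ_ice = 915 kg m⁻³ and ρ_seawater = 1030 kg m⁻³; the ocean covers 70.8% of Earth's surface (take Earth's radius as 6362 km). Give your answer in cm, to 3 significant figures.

Arda: 0.38 × 7.30×10^4 km³ × (915/1030) = 2.464×10^4 km³ of water.
Maris: 0.38 × 2410 km³ × (915/1030) = 813.6 km³ of water.
Draa: 0.38 × 518 km³ × (915/1030) = 174.9 km³ of water.
Total added water ≈ 2.563×10^13 m³ over 3.60×10^14 m² → Δh = 0.0712 m = 7.12 cm.

≈ 7.12 cm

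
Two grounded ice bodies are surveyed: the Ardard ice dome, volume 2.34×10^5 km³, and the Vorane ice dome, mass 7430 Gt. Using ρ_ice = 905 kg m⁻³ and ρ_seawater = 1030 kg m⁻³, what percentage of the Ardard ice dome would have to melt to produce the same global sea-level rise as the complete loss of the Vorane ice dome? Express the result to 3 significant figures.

≈ 3.51 %

Equal sea-level rise means equal mass of meltwater, i.e. equal mass of ice lost.
Ice mass of Vorane: 7.430×10^15 kg; ice mass of Ardard: 2.118×10^17 kg.
Fraction required = 7.430×10^15 / 2.118×10^17 = 0.0351 → 3.51 %.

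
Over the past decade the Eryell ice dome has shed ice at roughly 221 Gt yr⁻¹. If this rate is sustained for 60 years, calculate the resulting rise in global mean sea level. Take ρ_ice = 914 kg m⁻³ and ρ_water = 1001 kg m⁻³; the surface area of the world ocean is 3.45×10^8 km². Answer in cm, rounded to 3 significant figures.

Total mass lost = 221 Gt/yr × 60 yr = 1.326×10^4 Gt = 1.326×10^16 kg.
ρ_w = 1001 kg m⁻³, so water volume = 1.326×10^16 / 1001 = 1.325×10^13 m³.
Δh = 1.325×10^13 / 3.45×10^14 = 0.0384 m = 3.84 cm.

≈ 3.84 cm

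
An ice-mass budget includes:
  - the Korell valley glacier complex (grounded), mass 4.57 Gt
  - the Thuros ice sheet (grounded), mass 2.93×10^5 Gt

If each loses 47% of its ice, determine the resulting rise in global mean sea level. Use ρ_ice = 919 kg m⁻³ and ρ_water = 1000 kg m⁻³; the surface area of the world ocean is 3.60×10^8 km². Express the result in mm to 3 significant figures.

Korell: 0.47 × 4.57 Gt = 2.148×10^12 kg; dividing by ρ_w = 1000 kg m⁻³ gives 2.148×10^9 m³ of water.
Thuros: 0.47 × 2.93×10^5 Gt = 1.377×10^17 kg; dividing by ρ_w = 1000 kg m⁻³ gives 1.377×10^14 m³ of water.
Total added water ≈ 1.377×10^14 m³ over 3.60×10^14 m² → Δh = 0.383 m = 383 mm.

≈ 383 mm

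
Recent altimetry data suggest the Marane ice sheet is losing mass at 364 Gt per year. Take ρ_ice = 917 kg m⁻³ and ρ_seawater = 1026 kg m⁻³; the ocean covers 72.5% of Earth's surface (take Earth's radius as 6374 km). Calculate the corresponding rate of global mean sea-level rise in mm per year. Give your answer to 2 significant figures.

ρ_w = 1026 kg m⁻³. Annual water volume added = 364 Gt / ρ_w = 3.640×10^14 kg / 1026 kg m⁻³ = 3.548×10^11 m³.
Δh per year = 3.548×10^11 / 3.70×10^14 = 9.58×10^-4 m = 0.96 mm.

≈ 0.96 mm/yr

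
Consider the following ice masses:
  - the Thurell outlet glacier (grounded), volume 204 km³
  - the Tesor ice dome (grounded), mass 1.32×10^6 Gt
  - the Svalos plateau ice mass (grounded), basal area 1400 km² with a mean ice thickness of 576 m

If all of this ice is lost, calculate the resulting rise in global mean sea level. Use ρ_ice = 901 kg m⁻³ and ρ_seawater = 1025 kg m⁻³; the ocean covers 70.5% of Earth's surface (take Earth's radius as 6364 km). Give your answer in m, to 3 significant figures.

Thurell: 204 km³ × (901/1025) = 179.3 km³ of water.
Tesor: 1.32×10^6 Gt = 1.320×10^18 kg; dividing by ρ_w = 1025 kg m⁻³ gives 1.288×10^15 m³ of water.
Svalos: ice volume = 1400 km² × 576 m = 806.4 km³; 806.4 × (901/1025) = 708.8 km³ of water.
Total added water ≈ 1.289×10^15 m³ over 3.59×10^14 m² → Δh = 3.59 m.

≈ 3.59 m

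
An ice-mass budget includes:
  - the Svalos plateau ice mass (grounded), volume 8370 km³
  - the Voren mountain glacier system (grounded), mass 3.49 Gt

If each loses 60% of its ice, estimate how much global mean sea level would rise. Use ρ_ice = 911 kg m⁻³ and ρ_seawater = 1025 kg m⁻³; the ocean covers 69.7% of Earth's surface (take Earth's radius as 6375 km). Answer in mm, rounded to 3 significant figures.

≈ 12.5 mm

Svalos: 0.6 × 8370 km³ × (911/1025) = 4463 km³ of water.
Voren: 0.6 × 3.49 Gt = 2.094×10^12 kg; dividing by ρ_w = 1025 kg m⁻³ gives 2.043×10^9 m³ of water.
Total added water ≈ 4.465×10^12 m³ over 3.56×10^14 m² → Δh = 0.0125 m = 12.5 mm.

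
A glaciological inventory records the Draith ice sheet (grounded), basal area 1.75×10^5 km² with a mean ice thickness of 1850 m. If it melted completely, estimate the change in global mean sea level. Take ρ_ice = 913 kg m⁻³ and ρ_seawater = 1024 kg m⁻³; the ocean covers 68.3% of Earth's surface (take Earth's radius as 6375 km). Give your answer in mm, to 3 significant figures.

Draith: ice volume = 1.75×10^5 km² × 1850 m = 3.238×10^5 km³; 3.238×10^5 × (913/1024) = 2.887×10^5 km³ of water.
Spread over 3.49×10^14 m² of ocean, Δh = 2.887×10^14 / 3.49×10^14 = 0.828 m = 828 mm.

≈ 828 mm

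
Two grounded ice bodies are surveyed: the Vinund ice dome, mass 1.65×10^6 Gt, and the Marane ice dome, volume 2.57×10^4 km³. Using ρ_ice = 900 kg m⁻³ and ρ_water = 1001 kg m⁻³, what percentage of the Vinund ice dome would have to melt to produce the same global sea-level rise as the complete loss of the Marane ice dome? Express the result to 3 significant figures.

≈ 1.40 %

Equal sea-level rise means equal mass of meltwater, i.e. equal mass of ice lost.
Ice mass of Marane: 2.313×10^16 kg; ice mass of Vinund: 1.650×10^18 kg.
Fraction required = 2.313×10^16 / 1.650×10^18 = 0.0140 → 1.40 %.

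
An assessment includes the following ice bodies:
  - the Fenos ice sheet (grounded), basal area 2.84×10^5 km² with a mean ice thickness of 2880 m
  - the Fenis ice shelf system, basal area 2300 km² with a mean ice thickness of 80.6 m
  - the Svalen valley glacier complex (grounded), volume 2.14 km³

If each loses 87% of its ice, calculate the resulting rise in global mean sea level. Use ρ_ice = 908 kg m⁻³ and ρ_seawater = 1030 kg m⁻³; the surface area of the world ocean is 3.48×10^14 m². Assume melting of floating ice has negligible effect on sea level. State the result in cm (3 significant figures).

≈ 180 cm

Fenos: ice volume = 2.84×10^5 km² × 2880 m = 8.179×10^5 km³; 0.87 × 8.179×10^5 × (908/1030) = 6.273×10^5 km³ of water.
The Fenis ice shelf system is floating and already displaces its own weight of water, so its melt adds essentially nothing to sea level.
Svalen: 0.87 × 2.14 km³ × (908/1030) = 1.641 km³ of water.
Total added water ≈ 6.273×10^14 m³ over 3.48×10^14 m² → Δh = 1.80 m = 180 cm.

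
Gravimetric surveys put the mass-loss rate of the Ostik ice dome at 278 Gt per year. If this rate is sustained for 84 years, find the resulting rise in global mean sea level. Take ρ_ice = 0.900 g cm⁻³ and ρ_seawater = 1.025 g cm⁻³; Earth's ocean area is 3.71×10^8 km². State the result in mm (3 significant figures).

≈ 61.4 mm

Total mass lost = 278 Gt/yr × 84 yr = 2.335×10^4 Gt = 2.335×10^16 kg.
ρ_w = 1.025 g cm⁻³ = 1025 kg m⁻³, so water volume = 2.335×10^16 / 1025 = 2.278×10^13 m³.
Δh = 2.278×10^13 / 3.71×10^14 = 0.0614 m = 61.4 mm.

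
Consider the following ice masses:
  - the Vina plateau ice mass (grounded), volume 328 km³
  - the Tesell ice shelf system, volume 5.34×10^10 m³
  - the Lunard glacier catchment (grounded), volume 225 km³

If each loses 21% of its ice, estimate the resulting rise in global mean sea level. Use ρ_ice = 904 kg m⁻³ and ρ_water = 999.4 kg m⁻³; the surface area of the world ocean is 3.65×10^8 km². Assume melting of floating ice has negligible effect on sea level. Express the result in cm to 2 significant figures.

≈ 0.029 cm

Vina: 0.21 × 328 km³ × (904/999.4) = 62.30 km³ of water.
The Tesell ice shelf system is floating and already displaces its own weight of water, so its melt adds essentially nothing to sea level.
Lunard: 0.21 × 225 km³ × (904/999.4) = 42.74 km³ of water.
Total added water ≈ 1.050×10^11 m³ over 3.65×10^14 m² → Δh = 2.88×10^-4 m = 0.029 cm.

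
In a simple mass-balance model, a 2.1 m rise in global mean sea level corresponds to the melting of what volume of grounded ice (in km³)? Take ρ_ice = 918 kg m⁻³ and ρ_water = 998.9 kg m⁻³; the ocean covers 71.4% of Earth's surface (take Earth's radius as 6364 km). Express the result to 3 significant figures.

Required water volume = Δh × A = 2.1 m × 3.63×10^14 m² = 7.631×10^14 m³ = 7.631×10^5 km³.
Ice volume = water volume × ρ_w/ρ_ice = 7.631×10^5 × 998.9/918 = 8.30×10^5 km³.

≈ 8.30×10^5 km³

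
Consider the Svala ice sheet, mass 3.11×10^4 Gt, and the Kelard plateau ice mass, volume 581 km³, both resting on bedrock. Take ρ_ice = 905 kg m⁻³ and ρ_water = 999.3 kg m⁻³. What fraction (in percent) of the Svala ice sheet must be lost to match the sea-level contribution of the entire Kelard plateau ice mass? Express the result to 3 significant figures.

≈ 1.69 %

Equal sea-level rise means equal mass of meltwater, i.e. equal mass of ice lost.
Ice mass of Kelard: 5.258×10^14 kg; ice mass of Svala: 3.110×10^16 kg.
Fraction required = 5.258×10^14 / 3.110×10^16 = 0.0169 → 1.69 %.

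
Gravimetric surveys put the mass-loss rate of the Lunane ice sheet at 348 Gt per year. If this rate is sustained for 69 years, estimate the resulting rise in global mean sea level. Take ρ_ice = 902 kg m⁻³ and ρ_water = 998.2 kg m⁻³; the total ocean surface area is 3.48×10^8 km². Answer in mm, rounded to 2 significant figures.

Total mass lost = 348 Gt/yr × 69 yr = 2.401×10^4 Gt = 2.401×10^16 kg.
ρ_w = 998.2 kg m⁻³, so water volume = 2.401×10^16 / 998.2 = 2.406×10^13 m³.
Δh = 2.406×10^13 / 3.48×10^14 = 0.0691 m = 69 mm.

≈ 69 mm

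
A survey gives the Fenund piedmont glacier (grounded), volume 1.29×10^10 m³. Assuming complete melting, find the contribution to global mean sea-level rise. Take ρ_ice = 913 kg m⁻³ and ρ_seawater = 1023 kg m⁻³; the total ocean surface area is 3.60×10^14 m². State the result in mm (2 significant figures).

Fenund: 1.29×10^10 m³ × (913/1023) = 1.151×10^10 m³ of water.
Spread over 3.60×10^14 m² of ocean, Δh = 1.151×10^10 / 3.60×10^14 = 3.20×10^-5 m = 0.032 mm.

≈ 0.032 mm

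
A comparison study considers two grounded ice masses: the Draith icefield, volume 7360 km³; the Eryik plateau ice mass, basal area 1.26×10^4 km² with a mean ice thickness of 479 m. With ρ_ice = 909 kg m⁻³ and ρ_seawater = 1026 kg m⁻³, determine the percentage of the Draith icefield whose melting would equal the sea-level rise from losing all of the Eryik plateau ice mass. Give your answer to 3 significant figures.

Equal sea-level rise means equal mass of meltwater, i.e. equal mass of ice lost.
Ice mass of Eryik: 5.486×10^15 kg; ice mass of Draith: 6.690×10^15 kg.
Fraction required = 5.486×10^15 / 6.690×10^15 = 0.820 → 82.0 %.

≈ 82.0 %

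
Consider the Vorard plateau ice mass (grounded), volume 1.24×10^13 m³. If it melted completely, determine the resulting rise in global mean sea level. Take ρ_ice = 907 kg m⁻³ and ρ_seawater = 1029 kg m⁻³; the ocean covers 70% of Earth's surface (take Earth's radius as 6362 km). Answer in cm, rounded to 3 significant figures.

Vorard: 1.24×10^13 m³ × (907/1029) = 1.093×10^13 m³ of water.
Spread over 3.56×10^14 m² of ocean, Δh = 1.093×10^13 / 3.56×10^14 = 0.0307 m = 3.07 cm.

≈ 3.07 cm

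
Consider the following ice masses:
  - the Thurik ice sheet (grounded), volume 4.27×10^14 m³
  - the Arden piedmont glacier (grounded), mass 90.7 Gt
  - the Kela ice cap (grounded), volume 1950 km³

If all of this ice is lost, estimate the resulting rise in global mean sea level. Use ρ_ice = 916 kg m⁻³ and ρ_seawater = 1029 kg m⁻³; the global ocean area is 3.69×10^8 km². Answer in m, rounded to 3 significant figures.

≈ 1.04 m

Thurik: 4.27×10^14 m³ × (916/1029) = 3.801×10^14 m³ of water.
Arden: 90.7 Gt = 9.070×10^13 kg; dividing by ρ_w = 1029 kg m⁻³ gives 8.814×10^10 m³ of water.
Kela: 1950 km³ × (916/1029) = 1736 km³ of water.
Total added water ≈ 3.819×10^14 m³ over 3.69×10^14 m² → Δh = 1.04 m.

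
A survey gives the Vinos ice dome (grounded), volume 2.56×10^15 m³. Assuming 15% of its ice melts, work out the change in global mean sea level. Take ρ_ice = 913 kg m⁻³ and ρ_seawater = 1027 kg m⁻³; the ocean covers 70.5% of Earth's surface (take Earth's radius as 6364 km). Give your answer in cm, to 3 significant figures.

≈ 95.1 cm

Vinos: 0.15 × 2.56×10^15 m³ × (913/1027) = 3.414×10^14 m³ of water.
Spread over 3.59×10^14 m² of ocean, Δh = 3.414×10^14 / 3.59×10^14 = 0.951 m = 95.1 cm.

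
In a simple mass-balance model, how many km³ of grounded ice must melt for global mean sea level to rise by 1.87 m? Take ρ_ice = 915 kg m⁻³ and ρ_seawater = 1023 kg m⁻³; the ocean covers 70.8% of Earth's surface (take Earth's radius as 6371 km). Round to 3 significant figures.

Required water volume = Δh × A = 1.87 m × 3.61×10^14 m² = 6.753×10^14 m³ = 6.753×10^5 km³.
Ice volume = water volume × ρ_w/ρ_ice = 6.753×10^5 × 1023/915 = 7.55×10^5 km³.

≈ 7.55×10^5 km³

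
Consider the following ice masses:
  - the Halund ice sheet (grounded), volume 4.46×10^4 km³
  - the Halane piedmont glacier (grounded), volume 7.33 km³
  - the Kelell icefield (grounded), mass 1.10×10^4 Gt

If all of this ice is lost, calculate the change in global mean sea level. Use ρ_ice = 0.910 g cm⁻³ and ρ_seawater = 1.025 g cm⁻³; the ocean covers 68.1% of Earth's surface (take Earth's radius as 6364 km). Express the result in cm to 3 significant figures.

Halund: 4.46×10^4 km³ × (910/1025) = 3.960×10^4 km³ of water.
Halane: 7.33 km³ × (910/1025) = 6.508 km³ of water.
Kelell: 1.10×10^4 Gt = 1.100×10^16 kg; dividing by ρ_w = 1.025 g cm⁻³ = 1025 kg m⁻³ gives 1.073×10^13 m³ of water.
Total added water ≈ 5.033×10^13 m³ over 3.47×10^14 m² → Δh = 0.145 m = 14.5 cm.

≈ 14.5 cm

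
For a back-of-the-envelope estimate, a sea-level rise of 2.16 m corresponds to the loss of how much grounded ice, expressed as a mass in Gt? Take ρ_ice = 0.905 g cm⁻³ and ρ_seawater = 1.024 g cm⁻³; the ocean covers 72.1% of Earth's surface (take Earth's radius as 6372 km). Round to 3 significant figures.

Required water volume = Δh × A = 2.16 m × 3.68×10^14 m² = 7.946×10^14 m³.
ρ_w = 1.024 g cm⁻³ = 1024 kg m⁻³, so the mass of water = 7.946×10^14 m³ × 1024 kg m⁻³ = 8.137×10^17 kg = 8.14×10^5 Gt (and the same mass of ice, by conservation).

≈ 8.14×10^5 Gt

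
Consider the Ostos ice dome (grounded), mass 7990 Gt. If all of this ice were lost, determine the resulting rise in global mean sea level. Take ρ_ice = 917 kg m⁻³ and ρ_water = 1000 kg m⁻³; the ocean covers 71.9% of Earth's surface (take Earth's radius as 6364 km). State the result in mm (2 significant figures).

≈ 22 mm

Ostos: 7990 Gt = 7.990×10^15 kg; dividing by ρ_w = 1000 kg m⁻³ gives 7.990×10^12 m³ of water.
Spread over 3.66×10^14 m² of ocean, Δh = 7.990×10^12 / 3.66×10^14 = 0.0218 m = 22 mm.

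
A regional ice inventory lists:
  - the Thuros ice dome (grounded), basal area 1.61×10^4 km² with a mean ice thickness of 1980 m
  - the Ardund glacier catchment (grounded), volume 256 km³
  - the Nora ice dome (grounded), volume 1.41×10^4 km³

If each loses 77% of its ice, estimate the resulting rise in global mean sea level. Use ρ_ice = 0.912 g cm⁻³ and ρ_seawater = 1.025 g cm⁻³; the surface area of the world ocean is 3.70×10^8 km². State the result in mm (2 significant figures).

Thuros: ice volume = 1.61×10^4 km² × 1980 m = 3.188×10^4 km³; 0.77 × 3.188×10^4 × (912/1025) = 2.184×10^4 km³ of water.
Ardund: 0.77 × 256 km³ × (912/1025) = 175.4 km³ of water.
Nora: 0.77 × 1.41×10^4 km³ × (912/1025) = 9660 km³ of water.
Total added water ≈ 3.168×10^13 m³ over 3.70×10^14 m² → Δh = 0.0856 m = 86 mm.

≈ 86 mm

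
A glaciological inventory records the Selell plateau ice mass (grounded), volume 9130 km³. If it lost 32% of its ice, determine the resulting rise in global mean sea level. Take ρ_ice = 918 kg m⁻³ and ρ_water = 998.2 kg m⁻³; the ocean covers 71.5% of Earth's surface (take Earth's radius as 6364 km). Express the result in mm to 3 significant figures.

Selell: 0.32 × 9130 km³ × (918/998.2) = 2687 km³ of water.
Spread over 3.64×10^14 m² of ocean, Δh = 2.687×10^12 / 3.64×10^14 = 7.38×10^-3 m = 7.38 mm.

≈ 7.38 mm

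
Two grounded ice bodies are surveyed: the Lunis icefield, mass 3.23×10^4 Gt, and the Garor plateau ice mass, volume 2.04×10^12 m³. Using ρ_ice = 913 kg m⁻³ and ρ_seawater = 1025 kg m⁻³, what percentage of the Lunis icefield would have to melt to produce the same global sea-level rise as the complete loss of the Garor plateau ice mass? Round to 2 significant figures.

Equal sea-level rise means equal mass of meltwater, i.e. equal mass of ice lost.
Ice mass of Garor: 1.863×10^15 kg; ice mass of Lunis: 3.230×10^16 kg.
Fraction required = 1.863×10^15 / 3.230×10^16 = 0.0577 → 5.8 %.

≈ 5.8 %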